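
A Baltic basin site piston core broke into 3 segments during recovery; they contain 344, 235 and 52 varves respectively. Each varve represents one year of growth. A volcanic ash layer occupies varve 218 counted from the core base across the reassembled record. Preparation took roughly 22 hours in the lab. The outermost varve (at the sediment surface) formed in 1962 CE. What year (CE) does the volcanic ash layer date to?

1549 CE

Total varves = 344 + 235 + 52 = 631.
631 − 218 = 413 varves lie beyond the volcanic ash layer toward the sediment surface.
Counting back 413 years from 1962 CE places the volcanic ash layer in 1962 − 413 = 1549 CE.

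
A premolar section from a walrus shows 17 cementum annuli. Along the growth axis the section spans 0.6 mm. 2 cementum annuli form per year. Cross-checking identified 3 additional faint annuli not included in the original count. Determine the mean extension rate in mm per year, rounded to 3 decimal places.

Adjusted count: 17 + 3 = 20 cementum annuli.
Dividing by 2 cementum annuli per year: 20 / 2 = 10 years.
Mean rate = 0.6 mm / 10 years ≈ 0.060 mm per year.

0.060 mm per year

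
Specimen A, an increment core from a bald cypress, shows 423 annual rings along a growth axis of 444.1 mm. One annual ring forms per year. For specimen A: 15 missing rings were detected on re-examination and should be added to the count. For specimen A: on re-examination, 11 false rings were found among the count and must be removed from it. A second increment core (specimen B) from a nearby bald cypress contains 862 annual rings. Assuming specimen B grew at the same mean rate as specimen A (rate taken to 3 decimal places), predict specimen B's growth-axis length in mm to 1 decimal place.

Specimen A: adjusted count: 423 − 11 + 15 = 427 annual rings.
A: 444.1 mm over 427 years gives 444.1 / 427 ≈ 1.040 mm/yr.
For B, 1.040 mm/year × 862 years = 896.5 mm.

896.5 mm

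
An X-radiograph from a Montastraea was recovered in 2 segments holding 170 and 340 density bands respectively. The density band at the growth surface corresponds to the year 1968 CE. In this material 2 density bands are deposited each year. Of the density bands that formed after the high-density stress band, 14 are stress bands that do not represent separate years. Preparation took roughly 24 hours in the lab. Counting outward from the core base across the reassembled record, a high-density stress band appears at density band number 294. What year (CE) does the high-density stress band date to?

Total density bands = 170 + 340 = 510.
510 − 294 = 216 density bands lie beyond the high-density stress band toward the growth surface.
216 − 14 false = 202 true density bands after the high-density stress band.
Dividing by 2 density bands per year: 202 / 2 = 101 years.
1968 − 101 = 1867 CE.

1867 CE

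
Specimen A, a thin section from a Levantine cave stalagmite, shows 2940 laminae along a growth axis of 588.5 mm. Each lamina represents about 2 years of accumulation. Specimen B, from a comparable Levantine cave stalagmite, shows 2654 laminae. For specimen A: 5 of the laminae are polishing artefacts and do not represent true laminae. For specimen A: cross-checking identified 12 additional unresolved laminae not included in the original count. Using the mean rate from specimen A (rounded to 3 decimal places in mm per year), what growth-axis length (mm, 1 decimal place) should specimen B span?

530.8 mm

Specimen A: correcting the raw count gives 2940 − 5 + 12 = 2947 true laminae.
Specimen A: at 2 years per lamina, 2947 × 2 = 5894 years.
A: Extension rate ≈ 588.5 / 5894 = 0.100 mm per year.
Specimen B: at 2 years per lamina, 2654 × 2 = 5308 years. Length of B = 0.100 × 5308 = 530.8 mm.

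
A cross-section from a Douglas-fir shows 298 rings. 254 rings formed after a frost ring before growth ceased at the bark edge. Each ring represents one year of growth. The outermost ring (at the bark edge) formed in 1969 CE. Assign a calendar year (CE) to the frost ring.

1715 CE

254 rings post-date the frost ring.
1969 − 254 = 1715 CE.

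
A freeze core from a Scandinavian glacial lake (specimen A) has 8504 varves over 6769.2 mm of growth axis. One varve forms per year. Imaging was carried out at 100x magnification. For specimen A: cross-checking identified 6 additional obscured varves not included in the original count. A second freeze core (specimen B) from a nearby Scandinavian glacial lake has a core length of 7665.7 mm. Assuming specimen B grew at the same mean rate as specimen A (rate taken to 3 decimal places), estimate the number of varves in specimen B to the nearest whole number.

Specimen A: after corrections the count is 8504 + 6 = 8510 varves.
A: 6769.2 mm over 8510 years gives 6769.2 / 8510 ≈ 0.795 mm/yr.
Specimen B: 7665.7 mm / 0.795 mm per year = 9642.39 years ≈ 9642 varves.

9642 varves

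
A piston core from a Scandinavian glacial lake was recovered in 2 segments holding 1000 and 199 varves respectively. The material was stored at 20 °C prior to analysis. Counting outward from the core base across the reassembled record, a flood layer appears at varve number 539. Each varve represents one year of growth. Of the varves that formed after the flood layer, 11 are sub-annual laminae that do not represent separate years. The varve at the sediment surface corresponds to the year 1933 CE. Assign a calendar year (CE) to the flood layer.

1284 CE

Total varves = 1000 + 199 = 1199.
Between varve 539 and the sediment surface there are 1199 − 539 = 660 varves.
Excluding 11 false varves: 660 − 11 = 649.
The varve at the sediment surface is 1933 CE, so the flood layer dates to 1933 − 649 = 1284 CE.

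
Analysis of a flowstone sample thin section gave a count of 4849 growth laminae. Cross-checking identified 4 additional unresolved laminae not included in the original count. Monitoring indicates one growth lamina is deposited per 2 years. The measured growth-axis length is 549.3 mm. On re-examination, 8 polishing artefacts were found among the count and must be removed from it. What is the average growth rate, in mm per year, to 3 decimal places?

True growth lamina count = 4849 − 8 + 4 = 4845.
Multiplying by 2 years per growth lamina: 4845 × 2 = 9690 years.
549.3 mm over 9690 years gives 549.3 / 9690 ≈ 0.057 mm per year.

0.057 mm per year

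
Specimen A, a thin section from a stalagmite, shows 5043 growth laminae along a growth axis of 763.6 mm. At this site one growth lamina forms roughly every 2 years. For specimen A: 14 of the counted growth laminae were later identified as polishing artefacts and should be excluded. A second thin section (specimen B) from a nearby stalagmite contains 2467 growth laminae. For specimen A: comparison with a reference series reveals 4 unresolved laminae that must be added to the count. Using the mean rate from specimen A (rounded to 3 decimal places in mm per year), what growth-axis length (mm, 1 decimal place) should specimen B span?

Specimen A: correcting the raw count gives 5043 − 14 + 4 = 5033 true growth laminae.
Specimen A: at 2 years per growth lamina, 5033 × 2 = 10066 years.
A: Mean rate = 763.6 mm / 10066 years ≈ 0.076 mm per year.
Specimen B: 2467 growth laminae at 2 years each span 2467 × 2 = 4934 years. B's length ≈ 0.076 × 4934 = 375.0 mm.

375.0 mm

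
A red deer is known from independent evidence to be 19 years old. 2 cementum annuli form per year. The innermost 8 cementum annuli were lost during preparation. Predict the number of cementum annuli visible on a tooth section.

30 cementum annuli

19 years at 2 cementum annuli per year gives 19 × 2 = 38 cementum annuli.
38 − 8 missed = 30 cementum annuli expected in the prepared section.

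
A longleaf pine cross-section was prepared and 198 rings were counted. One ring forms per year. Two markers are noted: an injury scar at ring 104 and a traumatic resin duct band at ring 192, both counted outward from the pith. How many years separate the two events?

The two markers are separated by 192 − 104 = 88 rings.
That is 88 years at one ring per year.

88 years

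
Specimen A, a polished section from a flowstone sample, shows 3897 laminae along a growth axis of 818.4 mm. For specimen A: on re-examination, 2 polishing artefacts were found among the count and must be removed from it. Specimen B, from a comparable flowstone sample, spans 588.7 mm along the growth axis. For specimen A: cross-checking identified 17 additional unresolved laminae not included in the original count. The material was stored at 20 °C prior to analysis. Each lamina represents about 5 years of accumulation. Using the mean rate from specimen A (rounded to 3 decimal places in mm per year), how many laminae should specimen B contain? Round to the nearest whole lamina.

Specimen A: after corrections the count is 3897 − 2 + 17 = 3912 laminae.
Specimen A: 3912 laminae at 5 years each span 3912 × 5 = 19560 years.
A: Extension rate ≈ 818.4 / 19560 = 0.042 mm/year.
B spans 588.7 / 0.042 = 14016.67 years; at 5 years per lamina that is 14016.67 / 5 ≈ 2803 laminae.

2803 laminae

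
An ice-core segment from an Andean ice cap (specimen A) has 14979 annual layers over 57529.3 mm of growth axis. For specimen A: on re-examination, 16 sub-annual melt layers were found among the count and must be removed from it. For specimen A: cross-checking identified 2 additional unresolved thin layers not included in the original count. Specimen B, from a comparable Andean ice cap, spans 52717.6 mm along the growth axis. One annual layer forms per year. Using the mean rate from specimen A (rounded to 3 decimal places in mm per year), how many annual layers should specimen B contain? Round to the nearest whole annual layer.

Specimen A: true annual layer count = 14979 − 16 + 2 = 14965.
A: 57529.3 mm over 14965 years gives 57529.3 / 14965 ≈ 3.844 mm per year.
For B, 52717.6 / 3.844 = 13714.26 years ≈ 13714 annual layers.

13714 annual layers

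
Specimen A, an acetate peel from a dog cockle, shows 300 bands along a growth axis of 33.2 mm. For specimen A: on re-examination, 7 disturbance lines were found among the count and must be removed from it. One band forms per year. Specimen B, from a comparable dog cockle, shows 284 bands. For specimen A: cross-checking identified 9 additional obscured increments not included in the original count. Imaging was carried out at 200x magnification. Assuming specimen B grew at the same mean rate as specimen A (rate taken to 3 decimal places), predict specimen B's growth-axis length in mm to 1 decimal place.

Specimen A: true band count = 300 − 7 + 9 = 302.
A: Extension rate ≈ 33.2 / 302 = 0.110 mm/yr.
B's length ≈ 0.110 × 284 = 31.2 mm.

31.2 mm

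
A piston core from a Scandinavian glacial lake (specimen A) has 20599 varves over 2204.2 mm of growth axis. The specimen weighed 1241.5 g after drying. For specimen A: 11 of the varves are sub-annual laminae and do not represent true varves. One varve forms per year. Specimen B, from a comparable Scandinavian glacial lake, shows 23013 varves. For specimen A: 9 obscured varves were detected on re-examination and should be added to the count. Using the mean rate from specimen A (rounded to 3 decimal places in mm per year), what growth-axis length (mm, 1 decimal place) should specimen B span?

2462.4 mm

Specimen A: correcting the raw count gives 20599 − 11 + 9 = 20597 true varves.
A: 2204.2 mm over 20597 years gives 2204.2 / 20597 ≈ 0.107 mm/yr.
B's length ≈ 0.107 × 23013 = 2462.4 mm.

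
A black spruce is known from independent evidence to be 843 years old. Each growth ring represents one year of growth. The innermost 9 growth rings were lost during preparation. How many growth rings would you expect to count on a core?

One growth ring per year gives 843 growth rings over 843 years.
843 − 9 missed = 834 growth rings expected in the prepared section.

834 growth rings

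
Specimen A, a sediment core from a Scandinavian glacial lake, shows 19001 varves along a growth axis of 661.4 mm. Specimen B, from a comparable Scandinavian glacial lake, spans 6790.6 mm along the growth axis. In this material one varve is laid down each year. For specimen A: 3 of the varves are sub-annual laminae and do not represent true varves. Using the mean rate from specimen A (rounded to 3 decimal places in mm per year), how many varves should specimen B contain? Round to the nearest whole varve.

194017 varves

Specimen A: after corrections the count is 19001 − 3 = 18998 varves.
A: 661.4 mm over 18998 years gives 661.4 / 18998 ≈ 0.035 mm/yr.
B spans 6790.6 / 0.035 = 194017.14 years ≈ 194017 varves.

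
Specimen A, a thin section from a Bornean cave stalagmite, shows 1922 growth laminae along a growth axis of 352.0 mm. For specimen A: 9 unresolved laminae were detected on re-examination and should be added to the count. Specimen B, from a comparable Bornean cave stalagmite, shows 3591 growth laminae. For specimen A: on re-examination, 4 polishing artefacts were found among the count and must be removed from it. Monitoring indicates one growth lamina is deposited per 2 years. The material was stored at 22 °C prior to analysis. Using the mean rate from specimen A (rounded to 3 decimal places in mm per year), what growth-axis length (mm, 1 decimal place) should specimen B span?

Specimen A: after corrections the count is 1922 − 4 + 9 = 1927 growth laminae.
Specimen A: multiplying by 2 years per growth lamina: 1927 × 2 = 3854 years.
A: 352.0 mm over 3854 years gives 352.0 / 3854 ≈ 0.091 mm/year.
Specimen B: at 2 years per growth lamina, 3591 × 2 = 7182 years. For B, 0.091 mm/year × 7182 years = 653.6 mm.

653.6 mm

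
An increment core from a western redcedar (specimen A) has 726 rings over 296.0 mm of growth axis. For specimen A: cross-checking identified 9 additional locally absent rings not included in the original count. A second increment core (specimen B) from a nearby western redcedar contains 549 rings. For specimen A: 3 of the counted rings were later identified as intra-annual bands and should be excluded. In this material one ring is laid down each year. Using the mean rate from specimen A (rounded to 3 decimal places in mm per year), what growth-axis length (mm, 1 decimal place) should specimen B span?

Specimen A: correcting the raw count gives 726 − 3 + 9 = 732 true rings.
A: 296.0 mm over 732 years gives 296.0 / 732 ≈ 0.404 mm/year.
For B, 0.404 mm/year × 549 years = 221.8 mm.

221.8 mm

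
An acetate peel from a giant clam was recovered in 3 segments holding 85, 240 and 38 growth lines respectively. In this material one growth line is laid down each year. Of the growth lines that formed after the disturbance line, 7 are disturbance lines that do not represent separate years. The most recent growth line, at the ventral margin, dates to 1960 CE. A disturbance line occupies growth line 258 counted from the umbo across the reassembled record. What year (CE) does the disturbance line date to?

Total growth lines = 85 + 240 + 38 = 363.
The disturbance line sits at growth line 258 from the umbo, so 363 − 258 = 105 growth lines formed after it.
Excluding 7 false growth lines: 105 − 7 = 98.
The growth line at the ventral margin is 1960 CE, so the disturbance line dates to 1960 − 98 = 1862 CE.

1862 CE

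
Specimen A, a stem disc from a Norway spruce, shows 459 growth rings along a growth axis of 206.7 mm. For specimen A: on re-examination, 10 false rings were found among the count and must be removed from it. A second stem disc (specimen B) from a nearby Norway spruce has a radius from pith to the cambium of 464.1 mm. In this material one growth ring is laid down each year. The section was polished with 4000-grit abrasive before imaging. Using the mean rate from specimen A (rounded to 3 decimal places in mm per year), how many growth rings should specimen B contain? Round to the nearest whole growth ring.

1009 growth rings

Specimen A: after corrections the count is 459 − 10 = 449 growth rings.
A: Mean rate = 206.7 mm / 449 years ≈ 0.460 mm per year.
Specimen B: 464.1 mm / 0.460 mm per year = 1008.91 years ≈ 1009 growth rings.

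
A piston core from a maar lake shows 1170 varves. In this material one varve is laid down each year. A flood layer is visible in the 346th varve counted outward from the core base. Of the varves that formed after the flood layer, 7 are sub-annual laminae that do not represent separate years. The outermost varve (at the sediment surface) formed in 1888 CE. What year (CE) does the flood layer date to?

Between varve 346 and the sediment surface there are 1170 − 346 = 824 varves.
Excluding 7 false varves: 824 − 7 = 817.
The varve at the sediment surface is 1888 CE, so the flood layer dates to 1888 − 817 = 1071 CE.

1071 CE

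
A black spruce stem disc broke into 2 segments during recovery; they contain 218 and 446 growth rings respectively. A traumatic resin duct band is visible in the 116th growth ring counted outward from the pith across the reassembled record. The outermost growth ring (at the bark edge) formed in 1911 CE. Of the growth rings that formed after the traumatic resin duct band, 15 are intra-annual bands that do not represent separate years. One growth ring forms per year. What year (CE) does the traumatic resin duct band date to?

Total growth rings = 218 + 446 = 664.
664 − 116 = 548 growth rings lie beyond the traumatic resin duct band toward the bark edge.
Excluding 15 false growth rings: 548 − 15 = 533.
1911 − 533 = 1378 CE.

1378 CE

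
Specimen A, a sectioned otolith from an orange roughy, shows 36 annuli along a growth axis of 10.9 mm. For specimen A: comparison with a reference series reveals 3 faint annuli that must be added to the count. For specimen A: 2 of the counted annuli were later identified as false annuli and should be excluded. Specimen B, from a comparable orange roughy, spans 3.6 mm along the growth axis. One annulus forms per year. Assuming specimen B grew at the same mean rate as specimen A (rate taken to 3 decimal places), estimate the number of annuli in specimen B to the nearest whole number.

12 annuli

Specimen A: adjusted count: 36 − 2 + 3 = 37 annuli.
A: Extension rate ≈ 10.9 / 37 = 0.295 mm per year.
B spans 3.6 / 0.295 = 12.20 years ≈ 12 annuli.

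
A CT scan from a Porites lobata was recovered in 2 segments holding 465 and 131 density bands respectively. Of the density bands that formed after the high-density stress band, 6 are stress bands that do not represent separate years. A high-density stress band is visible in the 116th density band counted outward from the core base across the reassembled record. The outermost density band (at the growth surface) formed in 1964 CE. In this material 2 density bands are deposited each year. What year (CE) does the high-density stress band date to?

Total density bands = 465 + 131 = 596.
596 − 116 = 480 density bands lie beyond the high-density stress band toward the growth surface.
Excluding 6 false density bands: 480 − 6 = 474.
With 2 density bands per year, 474 / 2 = 237 years.
Counting back 237 years from 1964 CE places the high-density stress band in 1964 − 237 = 1727 CE.

1727 CE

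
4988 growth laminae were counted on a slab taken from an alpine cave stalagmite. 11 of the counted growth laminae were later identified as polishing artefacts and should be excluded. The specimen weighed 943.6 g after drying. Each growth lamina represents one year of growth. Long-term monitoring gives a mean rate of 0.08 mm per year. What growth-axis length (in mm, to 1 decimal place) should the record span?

After corrections the count is 4988 − 11 = 4977 growth laminae.
4977 years at 0.08 mm/year gives 0.08 × 4977 = 398.2 mm.

398.2 mm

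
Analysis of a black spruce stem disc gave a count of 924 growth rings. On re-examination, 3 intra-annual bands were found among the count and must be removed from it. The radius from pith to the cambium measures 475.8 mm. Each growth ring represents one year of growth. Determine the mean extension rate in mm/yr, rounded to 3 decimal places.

Adjusted count: 924 − 3 = 921 growth rings.
475.8 mm over 921 years gives 475.8 / 921 ≈ 0.517 mm/yr.

0.517 mm/yr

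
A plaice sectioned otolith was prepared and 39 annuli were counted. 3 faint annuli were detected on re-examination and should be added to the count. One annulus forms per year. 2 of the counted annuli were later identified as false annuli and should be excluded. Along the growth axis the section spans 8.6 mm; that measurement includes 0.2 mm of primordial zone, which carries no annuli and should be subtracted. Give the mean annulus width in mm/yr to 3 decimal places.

Adjusted count: 39 − 2 + 3 = 40 annuli.
Removing the 0.2 mm offcut leaves 8.6 − 0.2 = 8.4 mm.
Extension rate ≈ 8.4 / 40 = 0.210 mm/yr.

0.210 mm/yr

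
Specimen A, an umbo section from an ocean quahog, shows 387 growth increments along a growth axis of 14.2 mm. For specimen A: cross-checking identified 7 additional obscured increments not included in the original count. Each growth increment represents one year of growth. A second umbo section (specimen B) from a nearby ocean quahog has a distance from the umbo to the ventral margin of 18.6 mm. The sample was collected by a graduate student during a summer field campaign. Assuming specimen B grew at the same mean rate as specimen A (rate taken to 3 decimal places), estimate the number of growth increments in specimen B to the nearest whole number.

Specimen A: after corrections the count is 387 + 7 = 394 growth increments.
A: 14.2 mm over 394 years gives 14.2 / 394 ≈ 0.036 mm/yr.
B spans 18.6 / 0.036 = 516.67 years ≈ 517 growth increments.

517 growth increments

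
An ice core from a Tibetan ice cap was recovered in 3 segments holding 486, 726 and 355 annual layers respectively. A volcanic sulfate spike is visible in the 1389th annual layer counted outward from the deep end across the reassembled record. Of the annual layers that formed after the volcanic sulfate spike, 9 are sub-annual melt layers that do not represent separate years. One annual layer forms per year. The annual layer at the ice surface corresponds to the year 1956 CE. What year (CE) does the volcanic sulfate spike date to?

Total annual layers = 486 + 726 + 355 = 1567.
The volcanic sulfate spike sits at annual layer 1389 from the deep end, so 1567 − 1389 = 178 annual layers formed after it.
Excluding 9 false annual layers: 178 − 9 = 169.
1956 − 169 = 1787 CE.

1787 CE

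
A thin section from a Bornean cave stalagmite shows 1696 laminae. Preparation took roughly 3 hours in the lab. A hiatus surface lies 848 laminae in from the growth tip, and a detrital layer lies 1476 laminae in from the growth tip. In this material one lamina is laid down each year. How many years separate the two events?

628 years

The two markers are separated by 1476 − 848 = 628 laminae.
At one lamina per year, 628 years elapsed between them.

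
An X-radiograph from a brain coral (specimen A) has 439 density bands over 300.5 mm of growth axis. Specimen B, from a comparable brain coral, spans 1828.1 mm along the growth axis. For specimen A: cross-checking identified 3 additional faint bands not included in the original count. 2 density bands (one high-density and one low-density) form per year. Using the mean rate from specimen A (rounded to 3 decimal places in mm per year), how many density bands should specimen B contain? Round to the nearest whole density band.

Specimen A: correcting the raw count gives 439 + 3 = 442 true density bands.
Specimen A: dividing by 2 density bands per year: 442 / 2 = 221 years.
A: Mean rate = 300.5 mm / 221 years ≈ 1.360 mm/year.
Specimen B: 1828.1 mm / 1.360 mm per year = 1344.19 years; at 2 density bands per year that is 1344.19 × 2 ≈ 2688 density bands.

2688 density bands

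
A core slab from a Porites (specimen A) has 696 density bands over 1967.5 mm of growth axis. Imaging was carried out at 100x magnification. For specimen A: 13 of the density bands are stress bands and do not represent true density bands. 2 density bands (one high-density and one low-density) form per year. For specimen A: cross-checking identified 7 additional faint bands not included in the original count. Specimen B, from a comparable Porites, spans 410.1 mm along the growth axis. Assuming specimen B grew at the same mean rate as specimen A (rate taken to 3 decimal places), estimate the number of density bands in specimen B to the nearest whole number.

Specimen A: true density band count = 696 − 13 + 7 = 690.
Specimen A: dividing by 2 density bands per year: 690 / 2 = 345 years.
A: Extension rate ≈ 1967.5 / 345 = 5.703 mm/year.
For B, 410.1 / 5.703 = 71.91 years; at 2 density bands per year that is 71.91 × 2 ≈ 144 density bands.

144 density bands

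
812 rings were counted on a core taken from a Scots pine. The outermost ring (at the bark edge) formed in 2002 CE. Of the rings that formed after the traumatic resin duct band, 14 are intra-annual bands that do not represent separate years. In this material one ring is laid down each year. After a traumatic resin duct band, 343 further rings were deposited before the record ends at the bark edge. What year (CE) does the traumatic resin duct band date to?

1673 CE

343 rings post-date the traumatic resin duct band.
Removing the 14 false rings leaves 343 − 14 = 329 true rings beyond the traumatic resin duct band.
Counting back 329 years from 2002 CE places the traumatic resin duct band in 2002 − 329 = 1673 CE.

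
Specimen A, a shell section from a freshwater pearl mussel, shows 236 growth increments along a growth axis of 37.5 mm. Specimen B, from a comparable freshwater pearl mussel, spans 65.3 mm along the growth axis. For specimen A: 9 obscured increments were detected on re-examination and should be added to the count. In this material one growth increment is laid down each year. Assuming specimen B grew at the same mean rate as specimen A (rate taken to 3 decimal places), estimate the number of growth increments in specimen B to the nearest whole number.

Specimen A: after corrections the count is 236 + 9 = 245 growth increments.
A: Mean rate = 37.5 mm / 245 years ≈ 0.153 mm/year.
B spans 65.3 / 0.153 = 426.80 years ≈ 427 growth increments.

427 growth increments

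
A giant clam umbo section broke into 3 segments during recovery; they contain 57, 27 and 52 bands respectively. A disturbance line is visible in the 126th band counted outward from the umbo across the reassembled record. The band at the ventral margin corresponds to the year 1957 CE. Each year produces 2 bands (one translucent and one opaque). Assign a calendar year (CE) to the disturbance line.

1952 CE

Total bands = 57 + 27 + 52 = 136.
The disturbance line sits at band 126 from the umbo, so 136 − 126 = 10 bands formed after it.
10 bands at 2 per year is 10 / 2 = 5 years.
Counting back 5 years from 1957 CE places the disturbance line in 1957 − 5 = 1952 CE.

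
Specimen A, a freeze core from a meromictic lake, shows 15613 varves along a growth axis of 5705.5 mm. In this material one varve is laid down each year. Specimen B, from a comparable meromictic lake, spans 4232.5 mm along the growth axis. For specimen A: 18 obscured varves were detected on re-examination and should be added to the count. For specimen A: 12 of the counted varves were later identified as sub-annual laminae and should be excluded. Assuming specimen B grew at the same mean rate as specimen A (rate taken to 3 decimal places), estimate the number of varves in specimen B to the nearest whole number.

Specimen A: after corrections the count is 15613 − 12 + 18 = 15619 varves.
A: 5705.5 mm over 15619 years gives 5705.5 / 15619 ≈ 0.365 mm/year.
B spans 4232.5 / 0.365 = 11595.89 years ≈ 11596 varves.

11596 varves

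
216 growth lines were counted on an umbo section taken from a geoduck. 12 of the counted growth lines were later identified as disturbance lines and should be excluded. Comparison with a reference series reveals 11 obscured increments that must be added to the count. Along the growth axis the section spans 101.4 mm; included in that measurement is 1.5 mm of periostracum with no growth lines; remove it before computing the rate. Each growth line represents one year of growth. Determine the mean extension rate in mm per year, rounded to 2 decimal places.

True growth line count = 216 − 12 + 11 = 215.
The growth record spans 101.4 − 1.5 = 99.9 mm.
99.9 mm over 215 years gives 99.9 / 215 ≈ 0.46 mm per year.

0.46 mm per year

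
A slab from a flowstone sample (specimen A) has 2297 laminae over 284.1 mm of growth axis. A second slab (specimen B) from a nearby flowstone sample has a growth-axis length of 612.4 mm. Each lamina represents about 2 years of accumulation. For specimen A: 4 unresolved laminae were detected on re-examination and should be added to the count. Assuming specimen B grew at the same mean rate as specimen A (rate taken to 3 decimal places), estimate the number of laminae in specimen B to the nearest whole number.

Specimen A: after corrections the count is 2297 + 4 = 2301 laminae.
Specimen A: 2301 laminae at 2 years each span 2301 × 2 = 4602 years.
A: Mean rate = 284.1 mm / 4602 years ≈ 0.062 mm per year.
B spans 612.4 / 0.062 = 9877.42 years; at 2 years per lamina that is 9877.42 / 2 ≈ 4939 laminae.

4939 laminae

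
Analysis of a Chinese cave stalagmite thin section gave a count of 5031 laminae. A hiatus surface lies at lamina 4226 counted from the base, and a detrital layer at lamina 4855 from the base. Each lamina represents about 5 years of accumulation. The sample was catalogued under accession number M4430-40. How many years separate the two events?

Separation: 4855 − 4226 = 629 laminae.
629 laminae at 5 years each span 629 × 5 = 3145 years.

3145 yr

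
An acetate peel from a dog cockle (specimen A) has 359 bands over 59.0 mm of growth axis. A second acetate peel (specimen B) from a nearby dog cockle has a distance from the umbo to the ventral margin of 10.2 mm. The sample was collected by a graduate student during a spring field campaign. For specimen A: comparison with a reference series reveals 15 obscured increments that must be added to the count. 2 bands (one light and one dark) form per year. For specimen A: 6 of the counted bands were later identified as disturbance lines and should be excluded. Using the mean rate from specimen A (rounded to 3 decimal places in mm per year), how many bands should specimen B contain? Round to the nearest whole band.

64 bands

Specimen A: after corrections the count is 359 − 6 + 15 = 368 bands.
Specimen A: 368 bands at 2 per year is 368 / 2 = 184 years.
A: 59.0 mm over 184 years gives 59.0 / 184 ≈ 0.321 mm/year.
Specimen B: 10.2 mm / 0.321 mm per year = 31.78 years; at 2 bands per year that is 31.78 × 2 ≈ 64 bands.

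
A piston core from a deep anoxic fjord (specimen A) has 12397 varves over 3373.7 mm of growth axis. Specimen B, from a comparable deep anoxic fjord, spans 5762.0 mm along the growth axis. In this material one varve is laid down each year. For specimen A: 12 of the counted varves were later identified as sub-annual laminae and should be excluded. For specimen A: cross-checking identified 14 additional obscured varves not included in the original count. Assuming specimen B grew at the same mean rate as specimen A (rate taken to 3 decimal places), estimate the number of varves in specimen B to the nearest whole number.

21184 varves

Specimen A: correcting the raw count gives 12397 − 12 + 14 = 12399 true varves.
A: Mean rate = 3373.7 mm / 12399 years ≈ 0.272 mm/year.
Specimen B: 5762.0 mm / 0.272 mm per year = 21183.82 years ≈ 21184 varves.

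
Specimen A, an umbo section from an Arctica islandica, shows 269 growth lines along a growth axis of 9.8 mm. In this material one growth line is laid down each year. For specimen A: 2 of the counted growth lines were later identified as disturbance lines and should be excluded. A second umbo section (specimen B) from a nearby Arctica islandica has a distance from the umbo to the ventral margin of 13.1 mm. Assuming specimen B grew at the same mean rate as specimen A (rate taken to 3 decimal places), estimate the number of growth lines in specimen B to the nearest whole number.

Specimen A: adjusted count: 269 − 2 = 267 growth lines.
A: 9.8 mm over 267 years gives 9.8 / 267 ≈ 0.037 mm per year.
For B, 13.1 / 0.037 = 354.05 years ≈ 354 growth lines.

354 growth lines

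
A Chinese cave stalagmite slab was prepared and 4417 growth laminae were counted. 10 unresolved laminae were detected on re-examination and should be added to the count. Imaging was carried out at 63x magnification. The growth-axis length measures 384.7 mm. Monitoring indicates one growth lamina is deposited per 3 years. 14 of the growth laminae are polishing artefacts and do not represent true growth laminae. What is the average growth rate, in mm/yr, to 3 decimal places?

0.029 mm/yr

Correcting the raw count gives 4417 − 14 + 10 = 4413 true growth laminae.
At 3 years per growth lamina, 4413 × 3 = 13239 years.
Extension rate ≈ 384.7 / 13239 = 0.029 mm/yr.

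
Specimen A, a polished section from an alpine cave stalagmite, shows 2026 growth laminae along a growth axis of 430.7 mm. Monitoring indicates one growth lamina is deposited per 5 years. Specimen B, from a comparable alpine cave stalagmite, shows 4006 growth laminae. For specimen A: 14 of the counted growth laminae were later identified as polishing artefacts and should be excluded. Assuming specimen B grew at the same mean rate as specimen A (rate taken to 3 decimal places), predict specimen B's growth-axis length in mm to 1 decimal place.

Specimen A: correcting the raw count gives 2026 − 14 = 2012 true growth laminae.
Specimen A: multiplying by 5 years per growth lamina: 2012 × 5 = 10060 years.
A: 430.7 mm over 10060 years gives 430.7 / 10060 ≈ 0.043 mm/yr.
Specimen B: 4006 growth laminae at 5 years each span 4006 × 5 = 20030 years. Length of B = 0.043 × 20030 = 861.3 mm.

861.3 mm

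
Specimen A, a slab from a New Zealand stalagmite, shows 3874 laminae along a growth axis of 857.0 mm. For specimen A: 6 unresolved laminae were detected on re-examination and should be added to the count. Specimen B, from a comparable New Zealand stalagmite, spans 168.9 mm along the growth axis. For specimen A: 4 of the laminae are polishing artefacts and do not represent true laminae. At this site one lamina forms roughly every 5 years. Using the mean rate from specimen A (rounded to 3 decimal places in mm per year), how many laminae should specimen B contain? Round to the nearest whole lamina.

768 laminae

Specimen A: after corrections the count is 3874 − 4 + 6 = 3876 laminae.
Specimen A: at 5 years per lamina, 3876 × 5 = 19380 years.
A: Mean rate = 857.0 mm / 19380 years ≈ 0.044 mm/year.
B spans 168.9 / 0.044 = 3838.64 years; at 5 years per lamina that is 3838.64 / 5 ≈ 768 laminae.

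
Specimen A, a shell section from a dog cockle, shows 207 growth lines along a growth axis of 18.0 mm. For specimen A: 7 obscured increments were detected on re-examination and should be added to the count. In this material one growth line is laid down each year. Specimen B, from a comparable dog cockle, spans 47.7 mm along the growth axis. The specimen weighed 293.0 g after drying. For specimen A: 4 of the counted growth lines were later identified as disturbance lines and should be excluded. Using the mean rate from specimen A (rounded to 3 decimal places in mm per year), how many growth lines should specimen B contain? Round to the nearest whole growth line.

Specimen A: adjusted count: 207 − 4 + 7 = 210 growth lines.
A: 18.0 mm over 210 years gives 18.0 / 210 ≈ 0.086 mm/year.
Specimen B: 47.7 mm / 0.086 mm per year = 554.65 years ≈ 555 growth lines.

555 growth lines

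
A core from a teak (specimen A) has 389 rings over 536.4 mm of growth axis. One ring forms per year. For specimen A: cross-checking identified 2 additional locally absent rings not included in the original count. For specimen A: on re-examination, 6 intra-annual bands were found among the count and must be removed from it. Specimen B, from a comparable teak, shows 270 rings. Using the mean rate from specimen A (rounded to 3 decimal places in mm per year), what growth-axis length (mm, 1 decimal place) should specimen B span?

376.1 mm

Specimen A: true ring count = 389 − 6 + 2 = 385.
A: 536.4 mm over 385 years gives 536.4 / 385 ≈ 1.393 mm per year.
For B, 1.393 mm/year × 270 years = 376.1 mm.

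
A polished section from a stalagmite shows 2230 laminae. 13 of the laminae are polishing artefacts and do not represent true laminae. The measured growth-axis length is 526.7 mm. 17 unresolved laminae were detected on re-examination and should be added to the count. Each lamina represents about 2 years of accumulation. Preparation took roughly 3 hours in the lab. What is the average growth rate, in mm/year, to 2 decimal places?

True lamina count = 2230 − 13 + 17 = 2234.
Multiplying by 2 years per lamina: 2234 × 2 = 4468 years.
Extension rate ≈ 526.7 / 4468 = 0.12 mm/year.

0.12 mm/year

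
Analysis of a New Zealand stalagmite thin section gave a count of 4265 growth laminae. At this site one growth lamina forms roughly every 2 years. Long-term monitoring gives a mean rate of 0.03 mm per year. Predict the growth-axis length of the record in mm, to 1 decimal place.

255.9 mm

At 2 years per growth lamina, 4265 × 2 = 8530 years.
Predicted length = 0.03 mm/year × 8530 years = 255.9 mm.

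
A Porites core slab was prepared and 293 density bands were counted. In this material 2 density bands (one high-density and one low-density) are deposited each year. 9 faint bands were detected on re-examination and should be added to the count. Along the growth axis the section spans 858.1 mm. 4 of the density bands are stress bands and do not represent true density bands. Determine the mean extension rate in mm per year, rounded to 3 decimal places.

After corrections the count is 293 − 4 + 9 = 298 density bands.
Dividing by 2 density bands per year: 298 / 2 = 149 years.
Extension rate ≈ 858.1 / 149 = 5.759 mm per year.

5.759 mm per year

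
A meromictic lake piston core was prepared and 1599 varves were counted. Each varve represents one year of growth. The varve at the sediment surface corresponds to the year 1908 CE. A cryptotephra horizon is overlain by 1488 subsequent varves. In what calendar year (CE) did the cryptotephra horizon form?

There are 1488 varves younger than the cryptotephra horizon.
The varve at the sediment surface is 1908 CE, so the cryptotephra horizon dates to 1908 − 1488 = 420 CE.

420 CE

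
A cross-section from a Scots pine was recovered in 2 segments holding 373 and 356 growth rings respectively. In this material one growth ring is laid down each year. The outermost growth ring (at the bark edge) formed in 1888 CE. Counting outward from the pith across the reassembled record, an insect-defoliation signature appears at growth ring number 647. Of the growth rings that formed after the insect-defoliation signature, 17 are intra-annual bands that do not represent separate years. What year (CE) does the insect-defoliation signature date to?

1823 CE

Total growth rings = 373 + 356 = 729.
Between growth ring 647 and the bark edge there are 729 − 647 = 82 growth rings.
82 − 17 false = 65 true growth rings after the insect-defoliation signature.
1888 − 65 = 1823 CE.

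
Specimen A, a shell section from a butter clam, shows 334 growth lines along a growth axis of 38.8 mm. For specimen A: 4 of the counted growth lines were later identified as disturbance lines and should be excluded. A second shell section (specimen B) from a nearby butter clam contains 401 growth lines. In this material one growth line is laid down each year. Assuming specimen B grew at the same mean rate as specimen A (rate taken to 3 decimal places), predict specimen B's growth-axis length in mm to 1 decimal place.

47.3 mm

Specimen A: adjusted count: 334 − 4 = 330 growth lines.
A: Extension rate ≈ 38.8 / 330 = 0.118 mm/yr.
Length of B = 0.118 × 401 = 47.3 mm.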